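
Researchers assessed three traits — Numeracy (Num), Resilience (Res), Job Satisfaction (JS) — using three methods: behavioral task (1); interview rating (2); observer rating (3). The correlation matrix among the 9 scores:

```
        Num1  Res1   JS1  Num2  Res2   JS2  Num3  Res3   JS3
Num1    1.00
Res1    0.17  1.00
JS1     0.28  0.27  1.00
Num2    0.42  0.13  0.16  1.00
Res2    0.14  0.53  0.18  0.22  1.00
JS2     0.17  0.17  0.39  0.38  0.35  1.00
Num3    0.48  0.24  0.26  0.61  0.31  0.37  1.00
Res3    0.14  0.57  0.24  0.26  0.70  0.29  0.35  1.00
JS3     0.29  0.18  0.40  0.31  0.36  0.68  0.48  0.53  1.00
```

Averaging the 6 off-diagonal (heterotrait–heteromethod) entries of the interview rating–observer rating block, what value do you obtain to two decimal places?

0.32

HTHM values (method 2 × method 3): 0.26, 0.31, 0.31, 0.36, 0.37, 0.29; mean = 1.90/6 = 0.32.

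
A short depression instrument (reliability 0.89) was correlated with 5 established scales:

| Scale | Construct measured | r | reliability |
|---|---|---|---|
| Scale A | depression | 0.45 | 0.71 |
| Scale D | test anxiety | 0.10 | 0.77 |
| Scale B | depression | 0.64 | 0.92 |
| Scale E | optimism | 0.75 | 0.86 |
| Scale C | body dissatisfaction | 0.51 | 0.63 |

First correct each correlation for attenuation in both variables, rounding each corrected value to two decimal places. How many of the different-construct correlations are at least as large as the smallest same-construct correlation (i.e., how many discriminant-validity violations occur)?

Disattenuated r (r / √(r_scale · r_new)):
  Scale A (conv): 0.45 / √(0.71·0.89) = 0.57
  Scale D (disc): 0.10 / √(0.77·0.89) = 0.12
  Scale B (conv): 0.64 / √(0.92·0.89) = 0.71
  Scale E (disc): 0.75 / √(0.86·0.89) = 0.86
  Scale C (disc): 0.51 / √(0.63·0.89) = 0.68
Smallest convergent = 0.57. Discriminant values: 0.12, 0.86, 0.68; count ≥ 0.57 → 2.

2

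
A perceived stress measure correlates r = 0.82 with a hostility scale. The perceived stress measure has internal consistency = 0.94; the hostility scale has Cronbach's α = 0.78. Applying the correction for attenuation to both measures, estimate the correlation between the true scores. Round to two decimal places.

0.96

r_true = r_obs / √(r_xx · r_yy) = 0.82 / √(0.94 × 0.78) = 0.82 / √0.7332 = 0.82 / 0.8563 ≈ 0.96.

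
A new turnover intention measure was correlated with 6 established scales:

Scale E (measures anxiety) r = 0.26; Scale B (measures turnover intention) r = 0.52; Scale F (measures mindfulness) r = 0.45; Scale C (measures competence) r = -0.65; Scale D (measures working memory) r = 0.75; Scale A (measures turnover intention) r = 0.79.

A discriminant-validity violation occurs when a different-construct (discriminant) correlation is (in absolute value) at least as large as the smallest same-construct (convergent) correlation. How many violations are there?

2

Convergent (same construct = turnover intention): Scale B, Scale A.
Smallest convergent = 0.52. Discriminant |r|: 0.26, 0.45, 0.65, 0.75; count ≥ 0.52 → 2.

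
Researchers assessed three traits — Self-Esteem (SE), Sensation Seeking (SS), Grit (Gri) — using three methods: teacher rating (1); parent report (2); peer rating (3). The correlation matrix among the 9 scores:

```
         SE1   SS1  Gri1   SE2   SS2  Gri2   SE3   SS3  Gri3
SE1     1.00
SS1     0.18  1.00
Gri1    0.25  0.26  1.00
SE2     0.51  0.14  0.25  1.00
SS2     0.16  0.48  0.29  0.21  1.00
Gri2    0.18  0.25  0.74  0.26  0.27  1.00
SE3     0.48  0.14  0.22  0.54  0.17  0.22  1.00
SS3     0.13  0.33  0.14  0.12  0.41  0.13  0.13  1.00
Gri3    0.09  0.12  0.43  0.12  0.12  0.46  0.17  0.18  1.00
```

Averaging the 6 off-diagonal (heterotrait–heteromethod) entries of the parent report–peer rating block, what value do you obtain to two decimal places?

HTHM values (method 2 × method 3): 0.12, 0.12, 0.17, 0.12, 0.22, 0.13; mean = 0.88/6 = 0.15.

0.15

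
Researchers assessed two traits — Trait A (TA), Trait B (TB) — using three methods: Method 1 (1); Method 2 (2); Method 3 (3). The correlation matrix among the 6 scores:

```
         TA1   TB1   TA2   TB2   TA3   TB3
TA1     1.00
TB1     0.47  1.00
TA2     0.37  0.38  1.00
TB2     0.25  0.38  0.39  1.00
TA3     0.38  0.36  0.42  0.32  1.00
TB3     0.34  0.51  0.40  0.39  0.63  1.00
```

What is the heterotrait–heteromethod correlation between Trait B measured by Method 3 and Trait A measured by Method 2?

0.40

Different traits and methods: r(TB3, TA2) = 0.40.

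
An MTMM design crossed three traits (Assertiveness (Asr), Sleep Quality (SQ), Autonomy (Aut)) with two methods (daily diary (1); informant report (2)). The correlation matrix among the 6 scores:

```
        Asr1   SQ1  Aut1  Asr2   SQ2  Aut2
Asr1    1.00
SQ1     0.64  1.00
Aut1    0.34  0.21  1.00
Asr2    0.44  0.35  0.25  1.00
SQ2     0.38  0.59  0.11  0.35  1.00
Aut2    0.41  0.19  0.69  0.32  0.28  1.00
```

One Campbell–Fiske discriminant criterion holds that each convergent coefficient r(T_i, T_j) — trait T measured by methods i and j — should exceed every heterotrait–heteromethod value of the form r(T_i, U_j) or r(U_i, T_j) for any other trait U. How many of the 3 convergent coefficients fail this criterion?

0

Checking each validity diagonal entry against its comparison values:
Asr (methods 1·2): 0.44 vs {0.38, 0.35, 0.41, 0.25} → pass.
SQ (methods 1·2): 0.59 vs {0.35, 0.38, 0.19, 0.11} → pass.
Aut (methods 1·2): 0.69 vs {0.25, 0.41, 0.11, 0.19} → pass.
0 of 3 fail.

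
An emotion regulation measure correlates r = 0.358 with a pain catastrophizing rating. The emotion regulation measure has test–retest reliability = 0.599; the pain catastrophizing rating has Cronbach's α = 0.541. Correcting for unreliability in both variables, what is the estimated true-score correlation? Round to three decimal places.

0.629

r_true = r_obs / √(r_xx · r_yy) = 0.358 / √(0.599 × 0.541) = 0.358 / √0.324059 = 0.358 / 0.5693 ≈ 0.629.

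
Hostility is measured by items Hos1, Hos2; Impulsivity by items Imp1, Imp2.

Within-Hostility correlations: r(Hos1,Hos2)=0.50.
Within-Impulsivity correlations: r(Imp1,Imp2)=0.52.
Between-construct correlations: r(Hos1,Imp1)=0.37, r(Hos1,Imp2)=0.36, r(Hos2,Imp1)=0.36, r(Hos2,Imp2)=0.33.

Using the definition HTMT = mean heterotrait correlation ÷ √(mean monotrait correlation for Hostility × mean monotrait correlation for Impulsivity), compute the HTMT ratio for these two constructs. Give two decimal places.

Mean heterotrait r = 1.42/4 = 0.3550.
Mean within-Hos = 0.50/1 = 0.5000; mean within-Imp = 0.52/1 = 0.5200.
Geometric mean = √(0.5000 × 0.5200) = 0.5099.
HTMT = 0.3550 / 0.5099 = 0.70.

0.70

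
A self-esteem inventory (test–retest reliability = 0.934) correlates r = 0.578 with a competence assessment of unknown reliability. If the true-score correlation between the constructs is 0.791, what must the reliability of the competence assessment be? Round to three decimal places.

r_true = r_obs / √(r_xx · r_yy) ⇒ 0.791 = 0.578 / √(0.934 · r_yy).
√(0.934 · r_yy) = 0.578 / 0.791 = 0.7307; 0.934 · r_yy = 0.5339; r_yy = 0.5339 / 0.934 ≈ 0.572.

0.572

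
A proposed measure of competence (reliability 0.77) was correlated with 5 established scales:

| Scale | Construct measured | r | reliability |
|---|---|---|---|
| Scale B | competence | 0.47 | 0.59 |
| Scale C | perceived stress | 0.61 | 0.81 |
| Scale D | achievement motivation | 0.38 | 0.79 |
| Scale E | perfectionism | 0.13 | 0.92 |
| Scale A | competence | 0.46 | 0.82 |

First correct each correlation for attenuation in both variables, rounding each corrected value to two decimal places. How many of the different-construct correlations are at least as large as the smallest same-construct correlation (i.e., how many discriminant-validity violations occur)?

Disattenuated r (r / √(r_scale · r_new)):
  Scale B (conv): 0.47 / √(0.59·0.77) = 0.70
  Scale C (disc): 0.61 / √(0.81·0.77) = 0.77
  Scale D (disc): 0.38 / √(0.79·0.77) = 0.49
  Scale E (disc): 0.13 / √(0.92·0.77) = 0.15
  Scale A (conv): 0.46 / √(0.82·0.77) = 0.58
Smallest convergent = 0.58. Discriminant values: 0.77, 0.49, 0.15; count ≥ 0.58 → 1.

1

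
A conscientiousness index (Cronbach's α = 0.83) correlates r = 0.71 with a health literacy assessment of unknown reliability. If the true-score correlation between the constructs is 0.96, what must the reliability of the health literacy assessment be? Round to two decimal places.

0.66

r_true = r_obs / √(r_xx · r_yy) ⇒ 0.96 = 0.71 / √(0.83 · r_yy).
√(0.83 · r_yy) = 0.71 / 0.96 = 0.7396; 0.83 · r_yy = 0.5470; r_yy = 0.5470 / 0.83 ≈ 0.66.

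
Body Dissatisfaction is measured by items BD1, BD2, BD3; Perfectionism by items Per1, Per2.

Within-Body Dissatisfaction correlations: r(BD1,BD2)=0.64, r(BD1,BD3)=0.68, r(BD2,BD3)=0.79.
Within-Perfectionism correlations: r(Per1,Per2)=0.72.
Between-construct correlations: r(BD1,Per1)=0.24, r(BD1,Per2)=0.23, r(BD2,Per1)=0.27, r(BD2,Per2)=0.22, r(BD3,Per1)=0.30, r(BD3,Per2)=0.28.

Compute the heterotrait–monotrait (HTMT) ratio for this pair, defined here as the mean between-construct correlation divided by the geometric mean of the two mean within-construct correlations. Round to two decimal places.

0.36

Mean between = 1.54/6 = 0.2567.
Mean within-BD = 2.11/3 = 0.7033; mean within-Per = 0.72/1 = 0.7200.
Geometric mean = √(0.7033 × 0.7200) = 0.7116.
HTMT = 0.2567 / 0.7116 = 0.36.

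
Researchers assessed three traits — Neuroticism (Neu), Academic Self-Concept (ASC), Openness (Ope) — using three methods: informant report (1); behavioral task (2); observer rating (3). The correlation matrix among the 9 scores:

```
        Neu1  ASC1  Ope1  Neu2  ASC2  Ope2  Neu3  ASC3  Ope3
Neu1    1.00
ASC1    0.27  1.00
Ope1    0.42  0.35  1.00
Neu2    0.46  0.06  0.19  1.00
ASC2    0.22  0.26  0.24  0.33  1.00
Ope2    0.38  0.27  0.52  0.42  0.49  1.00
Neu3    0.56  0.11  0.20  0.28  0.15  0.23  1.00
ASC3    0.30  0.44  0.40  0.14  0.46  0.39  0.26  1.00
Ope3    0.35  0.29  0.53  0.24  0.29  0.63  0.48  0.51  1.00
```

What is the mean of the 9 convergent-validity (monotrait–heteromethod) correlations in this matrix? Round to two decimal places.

Convergent values: 0.46, 0.56, 0.28, 0.26, 0.44, 0.46, 0.52, 0.53, 0.63; mean = 4.14/9 = 0.46.

0.46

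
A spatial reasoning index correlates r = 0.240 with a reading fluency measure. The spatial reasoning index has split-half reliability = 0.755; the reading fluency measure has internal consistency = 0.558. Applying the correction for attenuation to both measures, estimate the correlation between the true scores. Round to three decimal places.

0.370

r_true = r_obs / √(r_xx · r_yy) = 0.240 / √(0.755 × 0.558) = 0.240 / √0.421290 = 0.240 / 0.6491 ≈ 0.370.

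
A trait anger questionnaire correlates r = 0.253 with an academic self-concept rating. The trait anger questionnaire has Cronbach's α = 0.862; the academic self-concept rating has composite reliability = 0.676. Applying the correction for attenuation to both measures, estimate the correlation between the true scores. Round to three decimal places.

r_true = r_obs / √(r_xx · r_yy) = 0.253 / √(0.862 × 0.676) = 0.253 / √0.582712 = 0.253 / 0.7634 ≈ 0.331.

0.331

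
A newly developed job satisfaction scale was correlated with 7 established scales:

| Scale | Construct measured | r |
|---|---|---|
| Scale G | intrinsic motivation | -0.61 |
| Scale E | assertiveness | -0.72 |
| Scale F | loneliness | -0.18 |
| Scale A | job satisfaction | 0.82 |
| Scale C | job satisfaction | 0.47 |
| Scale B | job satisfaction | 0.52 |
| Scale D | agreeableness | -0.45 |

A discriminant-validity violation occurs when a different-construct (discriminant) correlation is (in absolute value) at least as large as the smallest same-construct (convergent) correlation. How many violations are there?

2

Convergent (same construct = job satisfaction): Scale A, Scale C, Scale B.
Smallest convergent = 0.47. Discriminant |r|: 0.61, 0.72, 0.18, 0.45; count ≥ 0.47 → 2.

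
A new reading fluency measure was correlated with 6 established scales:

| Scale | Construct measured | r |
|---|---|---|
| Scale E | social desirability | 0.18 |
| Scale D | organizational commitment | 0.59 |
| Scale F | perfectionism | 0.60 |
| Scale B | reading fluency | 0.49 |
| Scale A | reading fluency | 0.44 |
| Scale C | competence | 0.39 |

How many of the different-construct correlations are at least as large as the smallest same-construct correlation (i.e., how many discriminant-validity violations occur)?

Convergent (same construct = reading fluency): Scale B, Scale A.
Smallest convergent = 0.44. Discriminant values: 0.18, 0.59, 0.60, 0.39; count ≥ 0.44 → 2.

2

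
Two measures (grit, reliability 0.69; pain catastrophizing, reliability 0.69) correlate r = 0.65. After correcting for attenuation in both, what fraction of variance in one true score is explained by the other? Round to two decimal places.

0.89

Disattenuated r = 0.65 / √(0.69 × 0.69) = 0.65 / 0.6900 = 0.9420.
Shared true-score variance = 0.9420² = 0.8874 ≈ 0.89.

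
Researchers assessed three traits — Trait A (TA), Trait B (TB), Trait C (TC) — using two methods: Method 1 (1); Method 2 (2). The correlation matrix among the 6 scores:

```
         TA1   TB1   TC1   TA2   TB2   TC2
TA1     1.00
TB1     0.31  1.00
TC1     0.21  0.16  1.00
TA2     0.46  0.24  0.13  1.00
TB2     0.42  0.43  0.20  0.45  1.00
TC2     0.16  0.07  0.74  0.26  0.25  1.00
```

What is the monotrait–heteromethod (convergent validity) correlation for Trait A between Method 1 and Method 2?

Same trait (TA), different methods: r(TA1, TA2) = 0.46.

0.46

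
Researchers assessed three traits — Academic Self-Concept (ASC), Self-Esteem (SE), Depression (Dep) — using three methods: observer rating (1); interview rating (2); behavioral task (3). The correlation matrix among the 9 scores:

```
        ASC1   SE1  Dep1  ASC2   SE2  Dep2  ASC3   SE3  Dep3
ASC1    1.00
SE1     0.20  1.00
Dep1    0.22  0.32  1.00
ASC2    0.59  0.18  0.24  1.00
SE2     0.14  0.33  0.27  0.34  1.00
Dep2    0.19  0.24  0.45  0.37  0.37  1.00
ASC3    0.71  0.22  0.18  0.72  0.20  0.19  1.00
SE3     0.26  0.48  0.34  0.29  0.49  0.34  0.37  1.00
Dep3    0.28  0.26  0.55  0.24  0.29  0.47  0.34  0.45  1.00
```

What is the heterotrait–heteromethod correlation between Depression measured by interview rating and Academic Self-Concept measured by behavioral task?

Different traits and methods: r(Dep2, ASC3) = 0.19.

0.19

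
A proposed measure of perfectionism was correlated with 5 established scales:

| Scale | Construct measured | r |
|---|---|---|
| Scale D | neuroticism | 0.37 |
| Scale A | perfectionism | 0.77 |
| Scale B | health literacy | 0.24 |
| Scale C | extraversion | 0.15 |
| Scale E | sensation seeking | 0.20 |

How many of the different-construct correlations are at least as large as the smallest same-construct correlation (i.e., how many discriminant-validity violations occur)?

0

Convergent (same construct = perfectionism): Scale A.
Smallest convergent = 0.77. Discriminant values: 0.37, 0.24, 0.15, 0.20; count ≥ 0.77 → 0.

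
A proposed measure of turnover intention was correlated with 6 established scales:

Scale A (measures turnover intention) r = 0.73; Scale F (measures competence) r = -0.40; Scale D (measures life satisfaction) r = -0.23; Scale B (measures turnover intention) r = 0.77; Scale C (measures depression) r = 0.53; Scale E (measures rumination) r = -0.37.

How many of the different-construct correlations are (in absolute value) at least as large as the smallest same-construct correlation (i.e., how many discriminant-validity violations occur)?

Convergent (same construct = turnover intention): Scale A, Scale B.
Smallest convergent = 0.73. Discriminant |r|: 0.40, 0.23, 0.53, 0.37; count ≥ 0.73 → 0.

0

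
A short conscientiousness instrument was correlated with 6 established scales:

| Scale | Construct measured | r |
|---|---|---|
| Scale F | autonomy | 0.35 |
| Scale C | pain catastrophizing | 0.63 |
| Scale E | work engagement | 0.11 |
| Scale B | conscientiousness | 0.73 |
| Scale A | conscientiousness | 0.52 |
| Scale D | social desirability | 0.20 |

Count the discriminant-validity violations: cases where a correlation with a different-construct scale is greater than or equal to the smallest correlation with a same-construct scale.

1

Convergent (same construct = conscientiousness): Scale B, Scale A.
Smallest convergent = 0.52. Discriminant values: 0.35, 0.63, 0.11, 0.20; count ≥ 0.52 → 1.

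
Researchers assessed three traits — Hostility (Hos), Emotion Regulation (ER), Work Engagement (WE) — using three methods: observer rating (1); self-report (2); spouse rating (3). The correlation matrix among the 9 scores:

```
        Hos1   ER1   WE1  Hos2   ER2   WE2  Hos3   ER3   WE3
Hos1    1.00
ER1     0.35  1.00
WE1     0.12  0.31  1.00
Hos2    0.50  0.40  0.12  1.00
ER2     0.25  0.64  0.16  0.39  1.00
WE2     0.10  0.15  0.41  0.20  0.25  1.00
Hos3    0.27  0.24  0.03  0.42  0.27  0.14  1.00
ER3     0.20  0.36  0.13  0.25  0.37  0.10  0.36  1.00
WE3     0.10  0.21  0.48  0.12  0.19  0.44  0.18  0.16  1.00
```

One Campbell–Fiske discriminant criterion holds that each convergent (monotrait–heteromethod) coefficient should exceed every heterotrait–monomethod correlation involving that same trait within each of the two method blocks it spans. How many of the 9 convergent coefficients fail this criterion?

Convergent coefficients and their comparison sets:
Hos (methods 1·2): 0.50 vs {0.35, 0.39, 0.12, 0.20} → pass.
Hos (methods 1·3): 0.27 vs {0.35, 0.36, 0.12, 0.18} → fail.
Hos (methods 2·3): 0.42 vs {0.39, 0.36, 0.20, 0.18} → pass.
ER (methods 1·2): 0.64 vs {0.35, 0.39, 0.31, 0.25} → pass.
ER (methods 1·3): 0.36 vs {0.35, 0.36, 0.31, 0.16} → fail.
ER (methods 2·3): 0.37 vs {0.39, 0.36, 0.25, 0.16} → fail.
WE (methods 1·2): 0.41 vs {0.12, 0.20, 0.31, 0.25} → pass.
WE (methods 1·3): 0.48 vs {0.12, 0.18, 0.31, 0.16} → pass.
WE (methods 2·3): 0.44 vs {0.20, 0.18, 0.25, 0.16} → pass.
3 of 9 fail.

3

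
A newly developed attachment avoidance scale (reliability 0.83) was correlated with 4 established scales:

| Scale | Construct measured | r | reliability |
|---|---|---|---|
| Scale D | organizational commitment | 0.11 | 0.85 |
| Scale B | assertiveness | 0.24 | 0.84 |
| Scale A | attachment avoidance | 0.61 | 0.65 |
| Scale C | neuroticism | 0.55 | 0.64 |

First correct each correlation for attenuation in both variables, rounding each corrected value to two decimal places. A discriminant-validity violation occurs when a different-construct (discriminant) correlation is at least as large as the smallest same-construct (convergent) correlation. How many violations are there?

Disattenuated r (r / √(r_scale · r_new)):
  Scale D (disc): 0.11 / √(0.85·0.83) = 0.13
  Scale B (disc): 0.24 / √(0.84·0.83) = 0.29
  Scale A (conv): 0.61 / √(0.65·0.83) = 0.83
  Scale C (disc): 0.55 / √(0.64·0.83) = 0.75
Smallest convergent = 0.83. Discriminant values: 0.13, 0.29, 0.75; count ≥ 0.83 → 0.

0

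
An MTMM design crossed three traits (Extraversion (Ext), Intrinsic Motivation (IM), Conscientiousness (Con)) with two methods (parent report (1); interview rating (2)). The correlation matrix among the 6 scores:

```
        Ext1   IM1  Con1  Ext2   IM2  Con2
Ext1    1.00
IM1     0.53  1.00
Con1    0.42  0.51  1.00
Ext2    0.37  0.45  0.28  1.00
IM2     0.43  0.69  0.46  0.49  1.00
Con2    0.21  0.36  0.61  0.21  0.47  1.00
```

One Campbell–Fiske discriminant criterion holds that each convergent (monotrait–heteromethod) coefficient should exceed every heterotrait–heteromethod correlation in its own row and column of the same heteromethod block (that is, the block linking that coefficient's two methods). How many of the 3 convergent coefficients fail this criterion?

Convergent coefficients and their comparison sets:
Ext (methods 1·2): 0.37 vs {0.43, 0.45, 0.21, 0.28} → fail.
IM (methods 1·2): 0.69 vs {0.45, 0.43, 0.36, 0.46} → pass.
Con (methods 1·2): 0.61 vs {0.28, 0.21, 0.46, 0.36} → pass.
1 of 3 fail.

1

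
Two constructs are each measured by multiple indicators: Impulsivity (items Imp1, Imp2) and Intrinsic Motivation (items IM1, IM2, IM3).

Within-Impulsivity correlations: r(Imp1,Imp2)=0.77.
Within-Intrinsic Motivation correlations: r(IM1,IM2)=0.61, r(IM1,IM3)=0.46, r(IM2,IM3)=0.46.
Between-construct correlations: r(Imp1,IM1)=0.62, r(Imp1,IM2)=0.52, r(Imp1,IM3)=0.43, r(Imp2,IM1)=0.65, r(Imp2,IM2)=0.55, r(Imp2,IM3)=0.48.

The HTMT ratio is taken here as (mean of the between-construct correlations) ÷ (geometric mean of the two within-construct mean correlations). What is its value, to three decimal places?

0.864

Between-construct mean = 3.25/6 = 0.5417.
Mean within-Imp = 0.77/1 = 0.7700; mean within-IM = 1.53/3 = 0.5100.
Geometric mean = √(0.7700 × 0.5100) = 0.6267.
HTMT = 0.5417 / 0.6267 = 0.864.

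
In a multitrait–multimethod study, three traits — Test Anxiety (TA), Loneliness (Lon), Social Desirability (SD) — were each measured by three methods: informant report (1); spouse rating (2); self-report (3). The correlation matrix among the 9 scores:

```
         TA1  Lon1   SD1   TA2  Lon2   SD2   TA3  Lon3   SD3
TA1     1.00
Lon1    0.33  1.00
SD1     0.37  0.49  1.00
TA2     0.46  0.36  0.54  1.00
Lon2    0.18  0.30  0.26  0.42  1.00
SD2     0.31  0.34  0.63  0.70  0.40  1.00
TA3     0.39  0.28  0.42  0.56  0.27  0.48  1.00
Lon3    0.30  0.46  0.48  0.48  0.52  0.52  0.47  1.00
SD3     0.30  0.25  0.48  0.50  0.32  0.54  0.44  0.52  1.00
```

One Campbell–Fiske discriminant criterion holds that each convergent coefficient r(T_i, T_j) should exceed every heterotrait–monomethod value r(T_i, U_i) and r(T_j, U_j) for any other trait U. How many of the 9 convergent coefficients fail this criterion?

Checking each validity diagonal entry against its comparison values:
TA (methods 1·2): 0.46 vs {0.33, 0.42, 0.37, 0.70} → fail.
TA (methods 1·3): 0.39 vs {0.33, 0.47, 0.37, 0.44} → fail.
TA (methods 2·3): 0.56 vs {0.42, 0.47, 0.70, 0.44} → fail.
Lon (methods 1·2): 0.30 vs {0.33, 0.42, 0.49, 0.40} → fail.
Lon (methods 1·3): 0.46 vs {0.33, 0.47, 0.49, 0.52} → fail.
Lon (methods 2·3): 0.52 vs {0.42, 0.47, 0.40, 0.52} → fail.
SD (methods 1·2): 0.63 vs {0.37, 0.70, 0.49, 0.40} → fail.
SD (methods 1·3): 0.48 vs {0.37, 0.44, 0.49, 0.52} → fail.
SD (methods 2·3): 0.54 vs {0.70, 0.44, 0.40, 0.52} → fail.
9 of 9 fail.

9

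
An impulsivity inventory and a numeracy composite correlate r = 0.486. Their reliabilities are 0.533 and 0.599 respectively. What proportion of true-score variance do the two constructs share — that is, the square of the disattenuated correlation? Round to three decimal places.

0.740

Disattenuated r = 0.486 / √(0.533 × 0.599) = 0.486 / 0.5650 = 0.8602.
Shared true-score variance = 0.8602² = 0.7399 ≈ 0.740.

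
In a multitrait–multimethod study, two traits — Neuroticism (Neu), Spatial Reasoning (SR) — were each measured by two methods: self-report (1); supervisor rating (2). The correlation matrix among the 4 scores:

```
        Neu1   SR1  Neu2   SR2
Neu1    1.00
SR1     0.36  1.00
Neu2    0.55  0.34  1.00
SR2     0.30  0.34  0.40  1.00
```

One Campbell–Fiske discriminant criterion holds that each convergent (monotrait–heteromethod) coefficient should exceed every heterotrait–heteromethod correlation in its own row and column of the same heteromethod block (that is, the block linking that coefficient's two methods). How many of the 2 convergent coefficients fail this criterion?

1

Checking each validity diagonal entry against its comparison values:
Neu (methods 1·2): 0.55 vs {0.30, 0.34} → pass.
SR (methods 1·2): 0.34 vs {0.34, 0.30} → fail.
1 of 2 fail.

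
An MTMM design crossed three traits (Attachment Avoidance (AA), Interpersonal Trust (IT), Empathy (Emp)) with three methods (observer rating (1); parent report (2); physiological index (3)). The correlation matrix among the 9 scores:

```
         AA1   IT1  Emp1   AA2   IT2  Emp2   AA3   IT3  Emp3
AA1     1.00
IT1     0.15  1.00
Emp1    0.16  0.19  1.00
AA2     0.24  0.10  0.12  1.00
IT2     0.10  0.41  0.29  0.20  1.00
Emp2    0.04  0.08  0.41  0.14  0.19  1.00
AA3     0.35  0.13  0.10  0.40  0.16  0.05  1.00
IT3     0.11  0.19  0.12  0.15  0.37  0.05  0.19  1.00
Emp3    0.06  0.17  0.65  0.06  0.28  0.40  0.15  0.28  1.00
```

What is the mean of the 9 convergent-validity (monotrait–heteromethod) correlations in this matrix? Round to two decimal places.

Convergent values: 0.24, 0.35, 0.40, 0.41, 0.19, 0.37, 0.41, 0.65, 0.40; mean = 3.42/9 = 0.38.

0.38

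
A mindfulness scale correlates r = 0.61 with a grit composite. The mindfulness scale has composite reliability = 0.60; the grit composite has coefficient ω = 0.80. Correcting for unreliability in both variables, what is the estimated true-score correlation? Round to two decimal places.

r_true = r_obs / √(r_xx · r_yy) = 0.61 / √(0.60 × 0.80) = 0.61 / √0.4800 = 0.61 / 0.6928 ≈ 0.88.

0.88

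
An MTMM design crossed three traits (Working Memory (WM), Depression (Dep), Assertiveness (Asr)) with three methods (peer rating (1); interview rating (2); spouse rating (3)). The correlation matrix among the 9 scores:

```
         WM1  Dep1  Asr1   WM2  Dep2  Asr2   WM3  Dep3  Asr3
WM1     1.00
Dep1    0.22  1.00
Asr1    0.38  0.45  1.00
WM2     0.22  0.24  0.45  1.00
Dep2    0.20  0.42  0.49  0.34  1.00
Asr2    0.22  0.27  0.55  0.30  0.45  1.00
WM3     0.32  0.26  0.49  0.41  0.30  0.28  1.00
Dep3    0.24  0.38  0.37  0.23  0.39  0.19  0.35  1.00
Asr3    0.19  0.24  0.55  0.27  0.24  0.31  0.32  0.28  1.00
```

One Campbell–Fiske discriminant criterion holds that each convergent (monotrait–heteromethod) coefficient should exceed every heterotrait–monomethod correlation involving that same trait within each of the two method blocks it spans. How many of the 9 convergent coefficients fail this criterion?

Convergent coefficients and their comparison sets:
WM (methods 1·2): 0.22 vs {0.22, 0.34, 0.38, 0.30} → fail.
WM (methods 1·3): 0.32 vs {0.22, 0.35, 0.38, 0.32} → fail.
WM (methods 2·3): 0.41 vs {0.34, 0.35, 0.30, 0.32} → pass.
Dep (methods 1·2): 0.42 vs {0.22, 0.34, 0.45, 0.45} → fail.
Dep (methods 1·3): 0.38 vs {0.22, 0.35, 0.45, 0.28} → fail.
Dep (methods 2·3): 0.39 vs {0.34, 0.35, 0.45, 0.28} → fail.
Asr (methods 1·2): 0.55 vs {0.38, 0.30, 0.45, 0.45} → pass.
Asr (methods 1·3): 0.55 vs {0.38, 0.32, 0.45, 0.28} → pass.
Asr (methods 2·3): 0.31 vs {0.30, 0.32, 0.45, 0.28} → fail.
6 of 9 fail.

6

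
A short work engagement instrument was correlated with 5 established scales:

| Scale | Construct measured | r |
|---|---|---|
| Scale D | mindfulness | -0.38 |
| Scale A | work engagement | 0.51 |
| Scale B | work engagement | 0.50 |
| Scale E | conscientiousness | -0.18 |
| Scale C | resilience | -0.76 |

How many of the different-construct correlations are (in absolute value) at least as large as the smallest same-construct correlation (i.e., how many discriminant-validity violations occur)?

1

Convergent (same construct = work engagement): Scale A, Scale B.
Smallest convergent = 0.50. Discriminant |r|: 0.38, 0.18, 0.76; count ≥ 0.50 → 1.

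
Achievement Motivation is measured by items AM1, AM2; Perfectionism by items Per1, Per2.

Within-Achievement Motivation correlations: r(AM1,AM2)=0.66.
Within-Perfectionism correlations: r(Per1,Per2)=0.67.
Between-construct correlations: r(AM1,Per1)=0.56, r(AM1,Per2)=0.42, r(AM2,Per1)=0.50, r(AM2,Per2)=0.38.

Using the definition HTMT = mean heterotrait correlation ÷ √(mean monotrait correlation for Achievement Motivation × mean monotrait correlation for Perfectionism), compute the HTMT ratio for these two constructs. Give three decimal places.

0.699

Mean heterotrait r = 1.86/4 = 0.4650.
Mean within-AM = 0.66/1 = 0.6600; mean within-Per = 0.67/1 = 0.6700.
Geometric mean = √(0.6600 × 0.6700) = 0.6650.
HTMT = 0.4650 / 0.6650 = 0.699.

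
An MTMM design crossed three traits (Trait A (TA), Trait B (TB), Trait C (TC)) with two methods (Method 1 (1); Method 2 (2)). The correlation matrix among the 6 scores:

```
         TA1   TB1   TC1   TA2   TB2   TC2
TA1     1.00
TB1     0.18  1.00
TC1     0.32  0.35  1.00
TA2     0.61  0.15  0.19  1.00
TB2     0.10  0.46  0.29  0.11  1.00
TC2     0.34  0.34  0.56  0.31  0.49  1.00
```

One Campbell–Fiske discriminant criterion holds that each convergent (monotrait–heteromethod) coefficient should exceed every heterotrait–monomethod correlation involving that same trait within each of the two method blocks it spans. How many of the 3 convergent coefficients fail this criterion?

Checking each validity diagonal entry against its comparison values:
TA (methods 1·2): 0.61 vs {0.18, 0.11, 0.32, 0.31} → pass.
TB (methods 1·2): 0.46 vs {0.18, 0.11, 0.35, 0.49} → fail.
TC (methods 1·2): 0.56 vs {0.32, 0.31, 0.35, 0.49} → pass.
1 of 3 fail.

1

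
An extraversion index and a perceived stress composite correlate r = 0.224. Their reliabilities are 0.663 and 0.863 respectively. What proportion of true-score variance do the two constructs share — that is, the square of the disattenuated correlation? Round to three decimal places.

Disattenuated r = 0.224 / √(0.663 × 0.863) = 0.224 / 0.7564 = 0.2961.
Shared true-score variance = 0.2961² = 0.0877 ≈ 0.088.

0.088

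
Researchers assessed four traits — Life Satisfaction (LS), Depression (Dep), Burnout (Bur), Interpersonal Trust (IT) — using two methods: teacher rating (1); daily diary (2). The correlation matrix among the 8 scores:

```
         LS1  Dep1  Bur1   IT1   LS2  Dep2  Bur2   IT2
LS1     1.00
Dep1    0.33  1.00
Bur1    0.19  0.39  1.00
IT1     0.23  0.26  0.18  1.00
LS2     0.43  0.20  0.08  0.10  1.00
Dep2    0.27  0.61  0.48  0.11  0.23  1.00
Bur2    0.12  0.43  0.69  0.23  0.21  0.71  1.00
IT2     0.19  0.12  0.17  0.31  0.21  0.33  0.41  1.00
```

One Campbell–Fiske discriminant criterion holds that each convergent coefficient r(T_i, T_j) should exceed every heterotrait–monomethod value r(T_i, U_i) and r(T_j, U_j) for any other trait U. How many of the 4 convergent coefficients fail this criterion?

3

Each convergent coefficient versus the relevant comparison correlations:
LS (methods 1·2): 0.43 vs {0.33, 0.23, 0.19, 0.21, 0.23, 0.21} → pass.
Dep (methods 1·2): 0.61 vs {0.33, 0.23, 0.39, 0.71, 0.26, 0.33} → fail.
Bur (methods 1·2): 0.69 vs {0.19, 0.21, 0.39, 0.71, 0.18, 0.41} → fail.
IT (methods 1·2): 0.31 vs {0.23, 0.21, 0.26, 0.33, 0.18, 0.41} → fail.
3 of 4 fail.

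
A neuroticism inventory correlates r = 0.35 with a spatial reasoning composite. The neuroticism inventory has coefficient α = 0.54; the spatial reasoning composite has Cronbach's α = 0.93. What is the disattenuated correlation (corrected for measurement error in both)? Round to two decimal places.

0.49

r_true = r_obs / √(r_xx · r_yy) = 0.35 / √(0.54 × 0.93) = 0.35 / √0.5022 = 0.35 / 0.7087 ≈ 0.49.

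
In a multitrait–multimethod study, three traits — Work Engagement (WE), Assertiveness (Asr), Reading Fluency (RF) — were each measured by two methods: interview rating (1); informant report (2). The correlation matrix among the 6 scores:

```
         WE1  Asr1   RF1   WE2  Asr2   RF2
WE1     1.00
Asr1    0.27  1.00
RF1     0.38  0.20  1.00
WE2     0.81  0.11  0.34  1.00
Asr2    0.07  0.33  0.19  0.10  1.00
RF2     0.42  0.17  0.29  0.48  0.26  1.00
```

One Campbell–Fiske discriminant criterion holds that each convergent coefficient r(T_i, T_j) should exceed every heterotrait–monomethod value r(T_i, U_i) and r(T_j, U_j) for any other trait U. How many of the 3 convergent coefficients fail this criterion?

1

Checking each validity diagonal entry against its comparison values:
WE (methods 1·2): 0.81 vs {0.27, 0.10, 0.38, 0.48} → pass.
Asr (methods 1·2): 0.33 vs {0.27, 0.10, 0.20, 0.26} → pass.
RF (methods 1·2): 0.29 vs {0.38, 0.48, 0.20, 0.26} → fail.
1 of 3 fail.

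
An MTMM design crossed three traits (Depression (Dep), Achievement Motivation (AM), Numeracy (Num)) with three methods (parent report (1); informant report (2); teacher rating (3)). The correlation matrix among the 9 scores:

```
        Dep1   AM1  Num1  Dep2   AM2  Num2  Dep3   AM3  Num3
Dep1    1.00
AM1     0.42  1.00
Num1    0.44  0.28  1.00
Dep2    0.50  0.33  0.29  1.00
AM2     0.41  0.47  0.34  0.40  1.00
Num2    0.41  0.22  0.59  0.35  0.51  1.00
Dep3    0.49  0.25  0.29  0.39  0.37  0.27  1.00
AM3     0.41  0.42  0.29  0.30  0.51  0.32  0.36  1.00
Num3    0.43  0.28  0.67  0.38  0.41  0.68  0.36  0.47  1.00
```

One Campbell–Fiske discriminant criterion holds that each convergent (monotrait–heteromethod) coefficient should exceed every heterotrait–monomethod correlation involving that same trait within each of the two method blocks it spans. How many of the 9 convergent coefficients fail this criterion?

4

Each convergent coefficient versus the relevant comparison correlations:
Dep (methods 1·2): 0.50 vs {0.42, 0.40, 0.44, 0.35} → pass.
Dep (methods 1·3): 0.49 vs {0.42, 0.36, 0.44, 0.36} → pass.
Dep (methods 2·3): 0.39 vs {0.40, 0.36, 0.35, 0.36} → fail.
AM (methods 1·2): 0.47 vs {0.42, 0.40, 0.28, 0.51} → fail.
AM (methods 1·3): 0.42 vs {0.42, 0.36, 0.28, 0.47} → fail.
AM (methods 2·3): 0.51 vs {0.40, 0.36, 0.51, 0.47} → fail.
Num (methods 1·2): 0.59 vs {0.44, 0.35, 0.28, 0.51} → pass.
Num (methods 1·3): 0.67 vs {0.44, 0.36, 0.28, 0.47} → pass.
Num (methods 2·3): 0.68 vs {0.35, 0.36, 0.51, 0.47} → pass.
4 of 9 fail.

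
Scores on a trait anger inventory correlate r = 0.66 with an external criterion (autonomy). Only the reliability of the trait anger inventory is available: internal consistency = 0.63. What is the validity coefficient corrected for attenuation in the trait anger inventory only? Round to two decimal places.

0.83

Single correction: r_c = r_obs / √r_xx = 0.66 / √0.63 = 0.66 / 0.7937 ≈ 0.83.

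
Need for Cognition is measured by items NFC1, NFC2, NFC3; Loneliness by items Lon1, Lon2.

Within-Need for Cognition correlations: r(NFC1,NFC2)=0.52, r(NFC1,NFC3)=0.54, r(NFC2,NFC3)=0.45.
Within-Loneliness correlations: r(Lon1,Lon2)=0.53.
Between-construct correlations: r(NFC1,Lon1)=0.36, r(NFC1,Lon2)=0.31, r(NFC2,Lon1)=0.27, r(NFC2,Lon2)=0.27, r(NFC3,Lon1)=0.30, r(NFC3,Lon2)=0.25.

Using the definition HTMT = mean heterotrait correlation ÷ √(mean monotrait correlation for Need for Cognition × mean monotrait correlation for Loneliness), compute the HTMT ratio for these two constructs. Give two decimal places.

0.57

Between-construct mean = 1.76/6 = 0.2933.
Mean within-NFC = 1.51/3 = 0.5033; mean within-Lon = 0.53/1 = 0.5300.
Geometric mean = √(0.5033 × 0.5300) = 0.5165.
HTMT = 0.2933 / 0.5165 = 0.57.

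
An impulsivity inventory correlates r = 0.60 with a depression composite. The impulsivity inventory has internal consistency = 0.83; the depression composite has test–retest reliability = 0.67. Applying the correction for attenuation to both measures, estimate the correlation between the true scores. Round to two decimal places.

0.80

r_true = r_obs / √(r_xx · r_yy) = 0.60 / √(0.83 × 0.67) = 0.60 / √0.5561 = 0.60 / 0.7457 ≈ 0.80.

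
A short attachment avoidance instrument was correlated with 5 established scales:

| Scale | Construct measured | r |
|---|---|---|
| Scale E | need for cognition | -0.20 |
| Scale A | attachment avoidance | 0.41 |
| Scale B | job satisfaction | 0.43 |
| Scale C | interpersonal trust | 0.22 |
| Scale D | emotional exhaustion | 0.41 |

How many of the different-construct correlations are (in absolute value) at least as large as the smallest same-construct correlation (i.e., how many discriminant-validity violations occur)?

2

Convergent (same construct = attachment avoidance): Scale A.
Smallest convergent = 0.41. Discriminant |r|: 0.20, 0.43, 0.22, 0.41; count ≥ 0.41 → 2.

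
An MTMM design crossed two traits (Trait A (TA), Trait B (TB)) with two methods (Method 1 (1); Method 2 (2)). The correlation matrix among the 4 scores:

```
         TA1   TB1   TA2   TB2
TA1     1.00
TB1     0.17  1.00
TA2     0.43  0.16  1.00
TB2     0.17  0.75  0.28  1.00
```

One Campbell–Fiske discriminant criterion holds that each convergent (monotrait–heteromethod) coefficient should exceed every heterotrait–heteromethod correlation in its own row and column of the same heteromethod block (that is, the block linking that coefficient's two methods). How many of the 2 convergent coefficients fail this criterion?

Convergent coefficients and their comparison sets:
TA (methods 1·2): 0.43 vs {0.17, 0.16} → pass.
TB (methods 1·2): 0.75 vs {0.16, 0.17} → pass.
0 of 2 fail.

0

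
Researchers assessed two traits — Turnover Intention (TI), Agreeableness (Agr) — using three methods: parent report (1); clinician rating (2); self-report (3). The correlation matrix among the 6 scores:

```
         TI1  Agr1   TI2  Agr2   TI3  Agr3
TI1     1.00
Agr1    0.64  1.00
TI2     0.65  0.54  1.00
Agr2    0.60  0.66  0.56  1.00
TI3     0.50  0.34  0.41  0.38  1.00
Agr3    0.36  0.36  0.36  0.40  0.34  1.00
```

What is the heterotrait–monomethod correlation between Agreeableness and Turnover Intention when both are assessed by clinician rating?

Different traits, same method: r(Agr2, TI2) = 0.56.

0.56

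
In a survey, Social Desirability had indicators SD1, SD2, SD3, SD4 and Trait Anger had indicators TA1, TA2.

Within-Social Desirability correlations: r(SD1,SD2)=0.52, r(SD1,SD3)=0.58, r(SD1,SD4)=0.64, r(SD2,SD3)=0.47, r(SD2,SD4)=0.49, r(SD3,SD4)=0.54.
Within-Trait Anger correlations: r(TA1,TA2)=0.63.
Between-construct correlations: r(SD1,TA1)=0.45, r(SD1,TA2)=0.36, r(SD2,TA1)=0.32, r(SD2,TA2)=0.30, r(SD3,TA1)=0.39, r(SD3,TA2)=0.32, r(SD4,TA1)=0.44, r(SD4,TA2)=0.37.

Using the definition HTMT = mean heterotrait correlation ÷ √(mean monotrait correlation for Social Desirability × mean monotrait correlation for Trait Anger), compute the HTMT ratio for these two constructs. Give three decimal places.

0.632

Mean between = 2.95/8 = 0.3688.
Mean within-SD = 3.24/6 = 0.5400; mean within-TA = 0.63/1 = 0.6300.
Geometric mean = √(0.5400 × 0.6300) = 0.5833.
HTMT = 0.3688 / 0.5833 = 0.632.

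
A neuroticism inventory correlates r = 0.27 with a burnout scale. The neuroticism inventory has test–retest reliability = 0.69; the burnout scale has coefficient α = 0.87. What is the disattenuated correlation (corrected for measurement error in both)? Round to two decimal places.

0.35

r_true = r_obs / √(r_xx · r_yy) = 0.27 / √(0.69 × 0.87) = 0.27 / √0.6003 = 0.27 / 0.7748 ≈ 0.35.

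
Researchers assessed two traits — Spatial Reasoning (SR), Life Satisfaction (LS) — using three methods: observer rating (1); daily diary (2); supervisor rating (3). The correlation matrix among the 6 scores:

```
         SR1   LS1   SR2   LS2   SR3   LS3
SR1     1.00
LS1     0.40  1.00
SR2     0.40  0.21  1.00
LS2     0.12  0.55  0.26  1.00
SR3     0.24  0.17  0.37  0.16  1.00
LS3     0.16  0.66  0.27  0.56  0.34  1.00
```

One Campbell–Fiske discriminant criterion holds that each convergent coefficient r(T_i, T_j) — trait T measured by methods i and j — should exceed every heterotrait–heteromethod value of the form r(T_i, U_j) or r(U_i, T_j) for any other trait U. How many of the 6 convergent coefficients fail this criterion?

Checking each validity diagonal entry against its comparison values:
SR (methods 1·2): 0.40 vs {0.12, 0.21} → pass.
SR (methods 1·3): 0.24 vs {0.16, 0.17} → pass.
SR (methods 2·3): 0.37 vs {0.27, 0.16} → pass.
LS (methods 1·2): 0.55 vs {0.21, 0.12} → pass.
LS (methods 1·3): 0.66 vs {0.17, 0.16} → pass.
LS (methods 2·3): 0.56 vs {0.16, 0.27} → pass.
0 of 6 fail.

0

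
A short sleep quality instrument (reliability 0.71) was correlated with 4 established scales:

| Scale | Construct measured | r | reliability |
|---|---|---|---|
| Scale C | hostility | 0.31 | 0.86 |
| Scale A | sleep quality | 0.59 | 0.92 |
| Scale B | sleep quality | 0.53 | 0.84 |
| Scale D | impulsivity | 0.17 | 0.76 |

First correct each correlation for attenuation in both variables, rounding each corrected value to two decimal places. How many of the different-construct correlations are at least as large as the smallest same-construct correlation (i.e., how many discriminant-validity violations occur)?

0

Disattenuated r (r / √(r_scale · r_new)):
  Scale C (disc): 0.31 / √(0.86·0.71) = 0.40
  Scale A (conv): 0.59 / √(0.92·0.71) = 0.73
  Scale B (conv): 0.53 / √(0.84·0.71) = 0.69
  Scale D (disc): 0.17 / √(0.76·0.71) = 0.23
Smallest convergent = 0.69. Discriminant values: 0.40, 0.23; count ≥ 0.69 → 0.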